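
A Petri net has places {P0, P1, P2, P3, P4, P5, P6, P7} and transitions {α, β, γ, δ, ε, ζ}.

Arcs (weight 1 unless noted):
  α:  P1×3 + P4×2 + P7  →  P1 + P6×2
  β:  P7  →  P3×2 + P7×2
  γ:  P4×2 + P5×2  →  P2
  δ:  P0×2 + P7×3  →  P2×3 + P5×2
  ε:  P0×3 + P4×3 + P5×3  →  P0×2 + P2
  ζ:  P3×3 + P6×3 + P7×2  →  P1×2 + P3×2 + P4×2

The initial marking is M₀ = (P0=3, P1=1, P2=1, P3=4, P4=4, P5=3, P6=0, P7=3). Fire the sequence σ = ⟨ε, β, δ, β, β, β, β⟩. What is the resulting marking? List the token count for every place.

step 1: fire ε:  (P0=3, P1=1, P2=1, P3=4, P4=4, P5=3, P6=0, P7=3) → (P0=2, P1=1, P2=2, P3=4, P4=1, P5=0, P6=0, P7=3)
step 2: fire β:  (P0=2, P1=1, P2=2, P3=4, P4=1, P5=0, P6=0, P7=3) → (P0=2, P1=1, P2=2, P3=6, P4=1, P5=0, P6=0, P7=4)
step 3: fire δ:  (P0=2, P1=1, P2=2, P3=6, P4=1, P5=0, P6=0, P7=4) → (P0=0, P1=1, P2=5, P3=6, P4=1, P5=2, P6=0, P7=1)
step 4: fire β:  (P0=0, P1=1, P2=5, P3=6, P4=1, P5=2, P6=0, P7=1) → (P0=0, P1=1, P2=5, P3=8, P4=1, P5=2, P6=0, P7=2)
step 5: fire β:  (P0=0, P1=1, P2=5, P3=8, P4=1, P5=2, P6=0, P7=2) → (P0=0, P1=1, P2=5, P3=10, P4=1, P5=2, P6=0, P7=3)
step 6: fire β:  (P0=0, P1=1, P2=5, P3=10, P4=1, P5=2, P6=0, P7=3) → (P0=0, P1=1, P2=5, P3=12, P4=1, P5=2, P6=0, P7=4)
step 7: fire β:  (P0=0, P1=1, P2=5, P3=12, P4=1, P5=2, P6=0, P7=4) → (P0=0, P1=1, P2=5, P3=14, P4=1, P5=2, P6=0, P7=5)

(P0=0, P1=1, P2=5, P3=14, P4=1, P5=2, P6=0, P7=5)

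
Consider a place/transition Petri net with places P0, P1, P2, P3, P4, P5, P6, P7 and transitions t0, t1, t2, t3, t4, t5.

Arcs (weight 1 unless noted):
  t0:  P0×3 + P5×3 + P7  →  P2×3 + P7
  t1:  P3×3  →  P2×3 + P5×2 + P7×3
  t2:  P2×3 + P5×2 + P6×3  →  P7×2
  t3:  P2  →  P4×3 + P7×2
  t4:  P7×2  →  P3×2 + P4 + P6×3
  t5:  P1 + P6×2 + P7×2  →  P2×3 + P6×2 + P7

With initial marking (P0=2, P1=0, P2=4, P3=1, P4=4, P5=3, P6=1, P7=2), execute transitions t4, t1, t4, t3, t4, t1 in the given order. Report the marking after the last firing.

(P0=2, P1=0, P2=9, P3=1, P4=10, P5=7, P6=10, P7=4)

step 1: fire t4:  (P0=2, P1=0, P2=4, P3=1, P4=4, P5=3, P6=1, P7=2) → (P0=2, P1=0, P2=4, P3=3, P4=5, P5=3, P6=4, P7=0)
step 2: fire t1:  (P0=2, P1=0, P2=4, P3=3, P4=5, P5=3, P6=4, P7=0) → (P0=2, P1=0, P2=7, P3=0, P4=5, P5=5, P6=4, P7=3)
step 3: fire t4:  (P0=2, P1=0, P2=7, P3=0, P4=5, P5=5, P6=4, P7=3) → (P0=2, P1=0, P2=7, P3=2, P4=6, P5=5, P6=7, P7=1)
step 4: fire t3:  (P0=2, P1=0, P2=7, P3=2, P4=6, P5=5, P6=7, P7=1) → (P0=2, P1=0, P2=6, P3=2, P4=9, P5=5, P6=7, P7=3)
step 5: fire t4:  (P0=2, P1=0, P2=6, P3=2, P4=9, P5=5, P6=7, P7=3) → (P0=2, P1=0, P2=6, P3=4, P4=10, P5=5, P6=10, P7=1)
step 6: fire t1:  (P0=2, P1=0, P2=6, P3=4, P4=10, P5=5, P6=10, P7=1) → (P0=2, P1=0, P2=9, P3=1, P4=10, P5=7, P6=10, P7=4)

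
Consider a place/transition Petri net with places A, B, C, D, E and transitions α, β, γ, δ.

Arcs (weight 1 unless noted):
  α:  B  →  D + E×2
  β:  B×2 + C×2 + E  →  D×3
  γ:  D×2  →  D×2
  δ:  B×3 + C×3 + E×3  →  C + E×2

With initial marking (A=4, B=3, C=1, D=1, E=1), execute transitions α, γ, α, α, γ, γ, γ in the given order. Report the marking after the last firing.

(A=4, B=0, C=1, D=4, E=7)

step 1: fire α:  (A=4, B=3, C=1, D=1, E=1) → (A=4, B=2, C=1, D=2, E=3)
step 2: fire γ:  (A=4, B=2, C=1, D=2, E=3) → (A=4, B=2, C=1, D=2, E=3)
step 3: fire α:  (A=4, B=2, C=1, D=2, E=3) → (A=4, B=1, C=1, D=3, E=5)
step 4: fire α:  (A=4, B=1, C=1, D=3, E=5) → (A=4, B=0, C=1, D=4, E=7)
step 5: fire γ:  (A=4, B=0, C=1, D=4, E=7) → (A=4, B=0, C=1, D=4, E=7)
step 6: fire γ:  (A=4, B=0, C=1, D=4, E=7) → (A=4, B=0, C=1, D=4, E=7)
step 7: fire γ:  (A=4, B=0, C=1, D=4, E=7) → (A=4, B=0, C=1, D=4, E=7)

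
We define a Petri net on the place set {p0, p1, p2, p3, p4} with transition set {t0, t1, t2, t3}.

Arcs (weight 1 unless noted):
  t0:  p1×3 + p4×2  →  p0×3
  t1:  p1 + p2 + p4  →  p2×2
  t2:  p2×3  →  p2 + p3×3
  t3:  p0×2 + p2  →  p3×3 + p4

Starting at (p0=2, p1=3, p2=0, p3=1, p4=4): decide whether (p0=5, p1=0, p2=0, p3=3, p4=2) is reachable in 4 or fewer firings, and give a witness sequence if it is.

NO — not reachable within 4 firings

depth 0: 1 marking
depth 1: 2 markings reached so far
depth 2: 2 markings reached so far
(frontier empty at depth 2; search complete)
target is not among the 2 markings reachable within 4 steps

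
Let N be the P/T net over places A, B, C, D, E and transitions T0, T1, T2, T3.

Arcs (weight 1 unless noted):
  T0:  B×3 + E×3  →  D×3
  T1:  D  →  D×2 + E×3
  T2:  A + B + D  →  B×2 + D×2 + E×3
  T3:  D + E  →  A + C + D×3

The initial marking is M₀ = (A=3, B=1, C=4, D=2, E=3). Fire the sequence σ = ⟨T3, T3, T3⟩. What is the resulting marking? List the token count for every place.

(A=6, B=1, C=7, D=8, E=0)

step 1: fire T3:  (A=3, B=1, C=4, D=2, E=3) → (A=4, B=1, C=5, D=4, E=2)
step 2: fire T3:  (A=4, B=1, C=5, D=4, E=2) → (A=5, B=1, C=6, D=6, E=1)
step 3: fire T3:  (A=5, B=1, C=6, D=6, E=1) → (A=6, B=1, C=7, D=8, E=0)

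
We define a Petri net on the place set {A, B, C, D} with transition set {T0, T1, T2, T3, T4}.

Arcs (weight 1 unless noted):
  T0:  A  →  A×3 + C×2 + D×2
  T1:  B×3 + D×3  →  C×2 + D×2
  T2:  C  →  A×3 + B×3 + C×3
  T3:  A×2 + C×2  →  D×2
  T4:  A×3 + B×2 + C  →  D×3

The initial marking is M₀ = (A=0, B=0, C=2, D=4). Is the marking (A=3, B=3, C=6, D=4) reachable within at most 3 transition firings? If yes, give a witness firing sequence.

depth 0: 1 marking
depth 1: 2 markings reached so far
depth 2: 7 markings reached so far
depth 3: 17 markings reached so far
target is not among the 17 markings reachable within 3 steps

NO — not reachable within 3 firings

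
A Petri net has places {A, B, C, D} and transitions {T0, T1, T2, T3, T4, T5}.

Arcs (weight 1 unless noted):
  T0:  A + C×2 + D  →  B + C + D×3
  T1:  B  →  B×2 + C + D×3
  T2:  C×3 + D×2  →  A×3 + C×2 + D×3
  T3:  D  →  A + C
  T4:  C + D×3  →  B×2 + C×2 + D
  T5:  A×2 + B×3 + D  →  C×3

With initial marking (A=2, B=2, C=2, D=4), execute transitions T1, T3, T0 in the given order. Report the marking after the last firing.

step 1: fire T1:  (A=2, B=2, C=2, D=4) → (A=2, B=3, C=3, D=7)
step 2: fire T3:  (A=2, B=3, C=3, D=7) → (A=3, B=3, C=4, D=6)
step 3: fire T0:  (A=3, B=3, C=4, D=6) → (A=2, B=4, C=3, D=8)

(A=2, B=4, C=3, D=8)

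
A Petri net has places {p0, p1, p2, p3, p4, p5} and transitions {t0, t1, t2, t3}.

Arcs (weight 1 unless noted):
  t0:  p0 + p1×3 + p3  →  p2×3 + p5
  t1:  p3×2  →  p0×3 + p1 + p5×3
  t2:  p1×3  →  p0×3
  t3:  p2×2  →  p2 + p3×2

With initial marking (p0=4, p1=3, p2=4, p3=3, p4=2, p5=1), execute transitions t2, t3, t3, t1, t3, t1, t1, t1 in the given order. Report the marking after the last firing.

step 1: fire t2:  (p0=4, p1=3, p2=4, p3=3, p4=2, p5=1) → (p0=7, p1=0, p2=4, p3=3, p4=2, p5=1)
step 2: fire t3:  (p0=7, p1=0, p2=4, p3=3, p4=2, p5=1) → (p0=7, p1=0, p2=3, p3=5, p4=2, p5=1)
step 3: fire t3:  (p0=7, p1=0, p2=3, p3=5, p4=2, p5=1) → (p0=7, p1=0, p2=2, p3=7, p4=2, p5=1)
step 4: fire t1:  (p0=7, p1=0, p2=2, p3=7, p4=2, p5=1) → (p0=10, p1=1, p2=2, p3=5, p4=2, p5=4)
step 5: fire t3:  (p0=10, p1=1, p2=2, p3=5, p4=2, p5=4) → (p0=10, p1=1, p2=1, p3=7, p4=2, p5=4)
step 6: fire t1:  (p0=10, p1=1, p2=1, p3=7, p4=2, p5=4) → (p0=13, p1=2, p2=1, p3=5, p4=2, p5=7)
step 7: fire t1:  (p0=13, p1=2, p2=1, p3=5, p4=2, p5=7) → (p0=16, p1=3, p2=1, p3=3, p4=2, p5=10)
step 8: fire t1:  (p0=16, p1=3, p2=1, p3=3, p4=2, p5=10) → (p0=19, p1=4, p2=1, p3=1, p4=2, p5=13)

(p0=19, p1=4, p2=1, p3=1, p4=2, p5=13)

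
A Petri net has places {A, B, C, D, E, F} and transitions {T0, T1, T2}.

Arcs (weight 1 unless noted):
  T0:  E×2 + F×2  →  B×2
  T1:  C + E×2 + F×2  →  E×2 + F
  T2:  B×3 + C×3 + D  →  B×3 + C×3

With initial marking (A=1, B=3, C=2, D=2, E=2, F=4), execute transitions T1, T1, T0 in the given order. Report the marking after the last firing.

step 1: fire T1:  (A=1, B=3, C=2, D=2, E=2, F=4) → (A=1, B=3, C=1, D=2, E=2, F=3)
step 2: fire T1:  (A=1, B=3, C=1, D=2, E=2, F=3) → (A=1, B=3, C=0, D=2, E=2, F=2)
step 3: fire T0:  (A=1, B=3, C=0, D=2, E=2, F=2) → (A=1, B=5, C=0, D=2, E=0, F=0)

(A=1, B=5, C=0, D=2, E=0, F=0)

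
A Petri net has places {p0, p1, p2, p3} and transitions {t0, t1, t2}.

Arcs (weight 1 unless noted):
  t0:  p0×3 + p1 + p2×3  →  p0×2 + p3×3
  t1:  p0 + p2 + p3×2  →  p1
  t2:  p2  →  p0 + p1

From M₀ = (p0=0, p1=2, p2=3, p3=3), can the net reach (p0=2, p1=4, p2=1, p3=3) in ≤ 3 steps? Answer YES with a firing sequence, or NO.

YES — reachable via ⟨t2, t2⟩ (2 firings)

step 1: fire t2:  (p0=0, p1=2, p2=3, p3=3) → (p0=1, p1=3, p2=2, p3=3)
step 2: fire t2:  (p0=1, p1=3, p2=2, p3=3) → (p0=2, p1=4, p2=1, p3=3)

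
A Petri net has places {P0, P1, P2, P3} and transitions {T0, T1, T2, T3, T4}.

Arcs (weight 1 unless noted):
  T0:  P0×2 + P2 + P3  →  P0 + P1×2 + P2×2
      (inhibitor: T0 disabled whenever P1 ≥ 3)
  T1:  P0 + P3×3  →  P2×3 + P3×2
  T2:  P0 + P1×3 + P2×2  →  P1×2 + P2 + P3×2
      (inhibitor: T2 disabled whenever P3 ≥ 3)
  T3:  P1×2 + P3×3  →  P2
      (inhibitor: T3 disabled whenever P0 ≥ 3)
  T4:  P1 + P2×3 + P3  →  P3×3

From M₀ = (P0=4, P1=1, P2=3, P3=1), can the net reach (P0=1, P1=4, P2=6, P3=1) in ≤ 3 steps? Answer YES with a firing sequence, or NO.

NO — not reachable within 3 firings

depth 0: 1 marking
depth 1: 3 markings reached so far
depth 2: 5 markings reached so far
depth 3: 8 markings reached so far
target is not among the 8 markings reachable within 3 steps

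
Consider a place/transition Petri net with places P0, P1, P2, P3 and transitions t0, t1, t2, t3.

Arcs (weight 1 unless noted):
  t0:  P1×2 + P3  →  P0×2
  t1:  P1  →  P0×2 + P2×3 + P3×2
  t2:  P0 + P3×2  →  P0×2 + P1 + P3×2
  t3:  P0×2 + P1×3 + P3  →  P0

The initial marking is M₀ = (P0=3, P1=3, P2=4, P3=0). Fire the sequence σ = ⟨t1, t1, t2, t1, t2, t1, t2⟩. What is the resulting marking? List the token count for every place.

step 1: fire t1:  (P0=3, P1=3, P2=4, P3=0) → (P0=5, P1=2, P2=7, P3=2)
step 2: fire t1:  (P0=5, P1=2, P2=7, P3=2) → (P0=7, P1=1, P2=10, P3=4)
step 3: fire t2:  (P0=7, P1=1, P2=10, P3=4) → (P0=8, P1=2, P2=10, P3=4)
step 4: fire t1:  (P0=8, P1=2, P2=10, P3=4) → (P0=10, P1=1, P2=13, P3=6)
step 5: fire t2:  (P0=10, P1=1, P2=13, P3=6) → (P0=11, P1=2, P2=13, P3=6)
step 6: fire t1:  (P0=11, P1=2, P2=13, P3=6) → (P0=13, P1=1, P2=16, P3=8)
step 7: fire t2:  (P0=13, P1=1, P2=16, P3=8) → (P0=14, P1=2, P2=16, P3=8)

(P0=14, P1=2, P2=16, P3=8)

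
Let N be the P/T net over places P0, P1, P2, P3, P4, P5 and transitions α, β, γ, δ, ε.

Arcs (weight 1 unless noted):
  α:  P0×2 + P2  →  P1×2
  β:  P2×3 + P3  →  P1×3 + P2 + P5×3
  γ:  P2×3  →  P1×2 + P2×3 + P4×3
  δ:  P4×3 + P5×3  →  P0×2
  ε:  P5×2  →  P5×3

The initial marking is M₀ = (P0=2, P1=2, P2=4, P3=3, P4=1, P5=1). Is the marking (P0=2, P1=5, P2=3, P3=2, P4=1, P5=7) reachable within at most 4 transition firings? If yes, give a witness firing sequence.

NO — not reachable within 4 firings

depth 0: 1 marking
depth 1: 4 markings reached so far
depth 2: 9 markings reached so far
depth 3: 17 markings reached so far
depth 4: 29 markings reached so far
target is not among the 29 markings reachable within 4 steps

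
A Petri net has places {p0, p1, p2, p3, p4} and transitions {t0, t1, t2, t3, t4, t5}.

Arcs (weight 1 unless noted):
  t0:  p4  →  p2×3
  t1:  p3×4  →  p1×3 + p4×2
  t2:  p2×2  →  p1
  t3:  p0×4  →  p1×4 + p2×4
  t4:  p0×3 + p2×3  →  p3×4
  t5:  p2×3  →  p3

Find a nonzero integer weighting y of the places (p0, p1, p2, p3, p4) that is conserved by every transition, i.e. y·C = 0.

Incidence matrix C (rows=places, cols=transitions):
       t0   t1   t2   t3   t4   t5
   p0   0    0    0   -4   -3    0
   p1   0    3    1    4    0    0
   p2   3    0   -2    4   -3   -3
   p3   0   -4    0    0    4    1
   p4  -1    2    0    0    0    0

Candidate y = [3, 2, 1, 3, 3]; check y·C column-wise:
  col t0: 3·0 + 2·0 + 1·3 + 3·0 + 3·-1 = 0
  col t1: 3·0 + 2·3 + 1·0 + 3·-4 + 3·2 = 0
  col t2: 3·0 + 2·1 + 1·-2 + 3·0 + 3·0 = 0
  col t3: 3·-4 + 2·4 + 1·4 + 3·0 + 3·0 = 0
  col t4: 3·-3 + 2·0 + 1·-3 + 3·4 + 3·0 = 0
  col t5: 3·0 + 2·0 + 1·-3 + 3·1 + 3·0 = 0

y = (p0:3, p1:2, p2:1, p3:3, p4:3)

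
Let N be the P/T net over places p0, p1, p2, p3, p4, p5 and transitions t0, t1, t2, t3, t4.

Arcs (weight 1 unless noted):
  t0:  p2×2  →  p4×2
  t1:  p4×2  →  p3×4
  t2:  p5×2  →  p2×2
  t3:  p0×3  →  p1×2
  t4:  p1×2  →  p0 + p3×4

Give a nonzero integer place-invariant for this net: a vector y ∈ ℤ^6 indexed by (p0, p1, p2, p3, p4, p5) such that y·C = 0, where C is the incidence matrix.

Incidence matrix C (rows=places, cols=transitions):
       t0   t1   t2   t3   t4
   p0   0    0    0   -3    1
   p1   0    0    0    2   -2
   p2  -2    0    2    0    0
   p3   0    4    0    0    4
   p4   2   -2    0    0    0
   p5   0    0   -2    0    0

Candidate y = [2, 3, 2, 1, 2, 2]; check y·C column-wise:
  col t0: 2·0 + 3·0 + 2·-2 + 1·0 + 2·2 + 2·0 = 0
  col t1: 2·0 + 3·0 + 2·0 + 1·4 + 2·-2 + 2·0 = 0
  col t2: 2·0 + 3·0 + 2·2 + 1·0 + 2·0 + 2·-2 = 0
  col t3: 2·-3 + 3·2 + 2·0 + 1·0 + 2·0 + 2·0 = 0
  col t4: 2·1 + 3·-2 + 2·0 + 1·4 + 2·0 + 2·0 = 0

y = (p0:2, p1:3, p2:2, p3:1, p4:2, p5:2)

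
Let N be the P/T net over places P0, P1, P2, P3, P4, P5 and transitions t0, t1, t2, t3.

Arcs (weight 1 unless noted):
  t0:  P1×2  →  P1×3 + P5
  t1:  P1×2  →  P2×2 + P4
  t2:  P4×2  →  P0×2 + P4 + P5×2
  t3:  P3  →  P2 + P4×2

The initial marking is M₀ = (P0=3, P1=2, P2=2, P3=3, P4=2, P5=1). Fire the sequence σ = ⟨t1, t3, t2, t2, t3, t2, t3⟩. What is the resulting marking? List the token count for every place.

(P0=9, P1=0, P2=7, P3=0, P4=6, P5=7)

step 1: fire t1:  (P0=3, P1=2, P2=2, P3=3, P4=2, P5=1) → (P0=3, P1=0, P2=4, P3=3, P4=3, P5=1)
step 2: fire t3:  (P0=3, P1=0, P2=4, P3=3, P4=3, P5=1) → (P0=3, P1=0, P2=5, P3=2, P4=5, P5=1)
step 3: fire t2:  (P0=3, P1=0, P2=5, P3=2, P4=5, P5=1) → (P0=5, P1=0, P2=5, P3=2, P4=4, P5=3)
step 4: fire t2:  (P0=5, P1=0, P2=5, P3=2, P4=4, P5=3) → (P0=7, P1=0, P2=5, P3=2, P4=3, P5=5)
step 5: fire t3:  (P0=7, P1=0, P2=5, P3=2, P4=3, P5=5) → (P0=7, P1=0, P2=6, P3=1, P4=5, P5=5)
step 6: fire t2:  (P0=7, P1=0, P2=6, P3=1, P4=5, P5=5) → (P0=9, P1=0, P2=6, P3=1, P4=4, P5=7)
step 7: fire t3:  (P0=9, P1=0, P2=6, P3=1, P4=4, P5=7) → (P0=9, P1=0, P2=7, P3=0, P4=6, P5=7)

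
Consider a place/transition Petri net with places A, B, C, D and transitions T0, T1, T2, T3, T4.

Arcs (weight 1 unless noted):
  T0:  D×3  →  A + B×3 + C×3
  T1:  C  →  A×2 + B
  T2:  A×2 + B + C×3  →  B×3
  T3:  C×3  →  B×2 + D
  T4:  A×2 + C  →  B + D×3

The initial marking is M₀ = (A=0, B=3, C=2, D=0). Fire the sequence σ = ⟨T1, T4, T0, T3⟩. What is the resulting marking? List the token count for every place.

(A=1, B=10, C=0, D=1)

step 1: fire T1:  (A=0, B=3, C=2, D=0) → (A=2, B=4, C=1, D=0)
step 2: fire T4:  (A=2, B=4, C=1, D=0) → (A=0, B=5, C=0, D=3)
step 3: fire T0:  (A=0, B=5, C=0, D=3) → (A=1, B=8, C=3, D=0)
step 4: fire T3:  (A=1, B=8, C=3, D=0) → (A=1, B=10, C=0, D=1)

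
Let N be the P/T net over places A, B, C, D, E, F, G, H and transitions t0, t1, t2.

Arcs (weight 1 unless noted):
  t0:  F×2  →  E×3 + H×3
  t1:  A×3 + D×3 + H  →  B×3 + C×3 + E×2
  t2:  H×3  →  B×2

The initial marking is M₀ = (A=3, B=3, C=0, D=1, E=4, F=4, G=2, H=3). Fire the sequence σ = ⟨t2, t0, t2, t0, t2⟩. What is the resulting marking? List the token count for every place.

step 1: fire t2:  (A=3, B=3, C=0, D=1, E=4, F=4, G=2, H=3) → (A=3, B=5, C=0, D=1, E=4, F=4, G=2, H=0)
step 2: fire t0:  (A=3, B=5, C=0, D=1, E=4, F=4, G=2, H=0) → (A=3, B=5, C=0, D=1, E=7, F=2, G=2, H=3)
step 3: fire t2:  (A=3, B=5, C=0, D=1, E=7, F=2, G=2, H=3) → (A=3, B=7, C=0, D=1, E=7, F=2, G=2, H=0)
step 4: fire t0:  (A=3, B=7, C=0, D=1, E=7, F=2, G=2, H=0) → (A=3, B=7, C=0, D=1, E=10, F=0, G=2, H=3)
step 5: fire t2:  (A=3, B=7, C=0, D=1, E=10, F=0, G=2, H=3) → (A=3, B=9, C=0, D=1, E=10, F=0, G=2, H=0)

(A=3, B=9, C=0, D=1, E=10, F=0, G=2, H=0)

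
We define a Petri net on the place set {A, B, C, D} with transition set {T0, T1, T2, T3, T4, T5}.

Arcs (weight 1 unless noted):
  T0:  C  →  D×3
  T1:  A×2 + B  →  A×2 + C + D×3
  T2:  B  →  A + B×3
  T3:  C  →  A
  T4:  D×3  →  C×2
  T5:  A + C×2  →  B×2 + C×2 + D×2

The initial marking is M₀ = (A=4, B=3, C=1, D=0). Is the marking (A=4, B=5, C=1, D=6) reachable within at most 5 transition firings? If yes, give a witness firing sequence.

depth 0: 1 marking
depth 1: 5 markings reached so far
depth 2: 15 markings reached so far
depth 3: 42 markings reached so far
depth 4: 103 markings reached so far
depth 5: 225 markings reached so far
target is not among the 225 markings reachable within 5 steps

NO — not reachable within 5 firings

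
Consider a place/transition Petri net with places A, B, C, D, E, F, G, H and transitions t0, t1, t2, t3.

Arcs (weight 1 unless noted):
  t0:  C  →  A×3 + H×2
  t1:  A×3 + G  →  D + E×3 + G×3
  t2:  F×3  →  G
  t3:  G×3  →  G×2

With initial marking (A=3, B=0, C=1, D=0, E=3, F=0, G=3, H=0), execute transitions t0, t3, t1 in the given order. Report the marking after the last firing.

(A=3, B=0, C=0, D=1, E=6, F=0, G=4, H=2)

step 1: fire t0:  (A=3, B=0, C=1, D=0, E=3, F=0, G=3, H=0) → (A=6, B=0, C=0, D=0, E=3, F=0, G=3, H=2)
step 2: fire t3:  (A=6, B=0, C=0, D=0, E=3, F=0, G=3, H=2) → (A=6, B=0, C=0, D=0, E=3, F=0, G=2, H=2)
step 3: fire t1:  (A=6, B=0, C=0, D=0, E=3, F=0, G=2, H=2) → (A=3, B=0, C=0, D=1, E=6, F=0, G=4, H=2)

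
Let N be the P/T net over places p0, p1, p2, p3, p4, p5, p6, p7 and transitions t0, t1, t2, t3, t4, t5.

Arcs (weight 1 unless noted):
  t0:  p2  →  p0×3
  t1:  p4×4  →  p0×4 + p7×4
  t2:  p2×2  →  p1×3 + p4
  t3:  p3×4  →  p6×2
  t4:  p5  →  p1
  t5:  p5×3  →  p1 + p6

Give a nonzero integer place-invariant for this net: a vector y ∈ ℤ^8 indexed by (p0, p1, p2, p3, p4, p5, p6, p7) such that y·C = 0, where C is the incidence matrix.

Incidence matrix C (rows=places, cols=transitions):
       t0   t1   t2   t3   t4   t5
   p0   3    4    0    0    0    0
   p1   0    0    3    0    1    1
   p2  -1    0   -2    0    0    0
   p3   0    0    0   -4    0    0
   p4   0   -4    1    0    0    0
   p5   0    0    0    0   -1   -3
   p6   0    0    0    2    0    1
   p7   0    4    0    0    0    0

Candidate y = [3, 5, 9, 5, 3, 5, 10, 0]; check y·C column-wise:
  col t0: 3·3 + 5·0 + 9·-1 + 5·0 + 3·0 + 5·0 + 10·0 = 0
  col t1: 3·4 + 5·0 + 9·0 + 5·0 + 3·-4 + 5·0 + 10·0 + 0·4 = 0
  col t2: 3·0 + 5·3 + 9·-2 + 5·0 + 3·1 + 5·0 + 10·0 = 0
  col t3: 3·0 + 5·0 + 9·0 + 5·-4 + 3·0 + 5·0 + 10·2 = 0
  col t4: 3·0 + 5·1 + 9·0 + 5·0 + 3·0 + 5·-1 + 10·0 = 0
  col t5: 3·0 + 5·1 + 9·0 + 5·0 + 3·0 + 5·-3 + 10·1 = 0

y = (p0:3, p1:5, p2:9, p3:5, p4:3, p5:5, p6:10, p7:0)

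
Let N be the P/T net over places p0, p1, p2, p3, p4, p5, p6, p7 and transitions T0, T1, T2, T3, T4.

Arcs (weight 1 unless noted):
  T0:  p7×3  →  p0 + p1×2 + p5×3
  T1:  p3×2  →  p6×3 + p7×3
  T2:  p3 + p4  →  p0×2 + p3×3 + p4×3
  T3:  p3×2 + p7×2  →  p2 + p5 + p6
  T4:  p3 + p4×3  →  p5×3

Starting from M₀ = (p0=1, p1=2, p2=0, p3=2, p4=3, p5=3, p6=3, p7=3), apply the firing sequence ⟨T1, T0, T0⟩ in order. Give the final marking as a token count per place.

(p0=3, p1=6, p2=0, p3=0, p4=3, p5=9, p6=6, p7=0)

step 1: fire T1:  (p0=1, p1=2, p2=0, p3=2, p4=3, p5=3, p6=3, p7=3) → (p0=1, p1=2, p2=0, p3=0, p4=3, p5=3, p6=6, p7=6)
step 2: fire T0:  (p0=1, p1=2, p2=0, p3=0, p4=3, p5=3, p6=6, p7=6) → (p0=2, p1=4, p2=0, p3=0, p4=3, p5=6, p6=6, p7=3)
step 3: fire T0:  (p0=2, p1=4, p2=0, p3=0, p4=3, p5=6, p6=6, p7=3) → (p0=3, p1=6, p2=0, p3=0, p4=3, p5=9, p6=6, p7=0)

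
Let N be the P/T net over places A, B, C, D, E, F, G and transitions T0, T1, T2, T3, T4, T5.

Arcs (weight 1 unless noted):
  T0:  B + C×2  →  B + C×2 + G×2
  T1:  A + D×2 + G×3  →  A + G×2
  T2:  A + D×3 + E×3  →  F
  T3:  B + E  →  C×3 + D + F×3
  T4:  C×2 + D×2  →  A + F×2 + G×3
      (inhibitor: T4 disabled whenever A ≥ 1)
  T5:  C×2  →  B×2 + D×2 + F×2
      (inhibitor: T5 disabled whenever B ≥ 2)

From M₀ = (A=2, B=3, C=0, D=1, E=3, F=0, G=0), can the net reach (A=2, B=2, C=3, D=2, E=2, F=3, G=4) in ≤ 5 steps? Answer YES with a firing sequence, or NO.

step 1: fire T3:  (A=2, B=3, C=0, D=1, E=3, F=0, G=0) → (A=2, B=2, C=3, D=2, E=2, F=3, G=0)
step 2: fire T0:  (A=2, B=2, C=3, D=2, E=2, F=3, G=0) → (A=2, B=2, C=3, D=2, E=2, F=3, G=2)
step 3: fire T0:  (A=2, B=2, C=3, D=2, E=2, F=3, G=2) → (A=2, B=2, C=3, D=2, E=2, F=3, G=4)

YES — reachable via ⟨T3, T0, T0⟩ (3 firings)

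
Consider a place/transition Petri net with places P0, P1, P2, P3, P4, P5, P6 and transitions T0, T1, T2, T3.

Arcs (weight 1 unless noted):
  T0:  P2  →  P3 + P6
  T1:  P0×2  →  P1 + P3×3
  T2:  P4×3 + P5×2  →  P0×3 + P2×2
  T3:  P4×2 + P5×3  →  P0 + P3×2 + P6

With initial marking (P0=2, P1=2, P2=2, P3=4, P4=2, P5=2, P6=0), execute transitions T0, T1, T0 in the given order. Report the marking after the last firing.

(P0=0, P1=3, P2=0, P3=9, P4=2, P5=2, P6=2)

step 1: fire T0:  (P0=2, P1=2, P2=2, P3=4, P4=2, P5=2, P6=0) → (P0=2, P1=2, P2=1, P3=5, P4=2, P5=2, P6=1)
step 2: fire T1:  (P0=2, P1=2, P2=1, P3=5, P4=2, P5=2, P6=1) → (P0=0, P1=3, P2=1, P3=8, P4=2, P5=2, P6=1)
step 3: fire T0:  (P0=0, P1=3, P2=1, P3=8, P4=2, P5=2, P6=1) → (P0=0, P1=3, P2=0, P3=9, P4=2, P5=2, P6=2)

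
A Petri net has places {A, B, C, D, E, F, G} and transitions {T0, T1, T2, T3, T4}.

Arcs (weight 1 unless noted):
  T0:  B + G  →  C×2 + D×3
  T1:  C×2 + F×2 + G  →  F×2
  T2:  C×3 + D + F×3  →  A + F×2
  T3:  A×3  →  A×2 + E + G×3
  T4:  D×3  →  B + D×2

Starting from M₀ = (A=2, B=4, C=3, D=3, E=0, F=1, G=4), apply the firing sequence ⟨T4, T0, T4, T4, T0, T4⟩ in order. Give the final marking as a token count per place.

(A=2, B=6, C=7, D=5, E=0, F=1, G=2)

step 1: fire T4:  (A=2, B=4, C=3, D=3, E=0, F=1, G=4) → (A=2, B=5, C=3, D=2, E=0, F=1, G=4)
step 2: fire T0:  (A=2, B=5, C=3, D=2, E=0, F=1, G=4) → (A=2, B=4, C=5, D=5, E=0, F=1, G=3)
step 3: fire T4:  (A=2, B=4, C=5, D=5, E=0, F=1, G=3) → (A=2, B=5, C=5, D=4, E=0, F=1, G=3)
step 4: fire T4:  (A=2, B=5, C=5, D=4, E=0, F=1, G=3) → (A=2, B=6, C=5, D=3, E=0, F=1, G=3)
step 5: fire T0:  (A=2, B=6, C=5, D=3, E=0, F=1, G=3) → (A=2, B=5, C=7, D=6, E=0, F=1, G=2)
step 6: fire T4:  (A=2, B=5, C=7, D=6, E=0, F=1, G=2) → (A=2, B=6, C=7, D=5, E=0, F=1, G=2)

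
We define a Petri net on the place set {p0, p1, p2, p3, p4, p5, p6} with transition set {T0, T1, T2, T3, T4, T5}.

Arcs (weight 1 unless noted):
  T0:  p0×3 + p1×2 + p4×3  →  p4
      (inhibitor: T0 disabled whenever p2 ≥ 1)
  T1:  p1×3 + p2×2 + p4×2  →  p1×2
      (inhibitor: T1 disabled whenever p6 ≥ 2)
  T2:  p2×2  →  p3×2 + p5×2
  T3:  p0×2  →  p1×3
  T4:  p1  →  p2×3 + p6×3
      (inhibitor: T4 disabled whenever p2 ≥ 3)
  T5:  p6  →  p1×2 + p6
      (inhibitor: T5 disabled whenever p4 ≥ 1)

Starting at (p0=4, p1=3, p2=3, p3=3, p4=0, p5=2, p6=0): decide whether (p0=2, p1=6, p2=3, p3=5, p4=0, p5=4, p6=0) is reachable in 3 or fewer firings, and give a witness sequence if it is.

NO — not reachable within 3 firings

depth 0: 1 marking
depth 1: 3 markings reached so far
depth 2: 6 markings reached so far
depth 3: 10 markings reached so far
target is not among the 10 markings reachable within 3 steps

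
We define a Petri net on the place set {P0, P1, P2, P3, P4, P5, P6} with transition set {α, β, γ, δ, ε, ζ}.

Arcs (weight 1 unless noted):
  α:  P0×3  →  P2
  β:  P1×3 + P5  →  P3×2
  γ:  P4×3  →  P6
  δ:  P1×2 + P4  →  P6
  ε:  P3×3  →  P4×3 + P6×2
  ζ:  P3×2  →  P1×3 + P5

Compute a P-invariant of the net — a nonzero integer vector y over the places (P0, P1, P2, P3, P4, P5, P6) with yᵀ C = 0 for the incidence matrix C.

y = (P0:1, P1:0, P2:3, P3:0, P4:0, P5:0, P6:0)

Incidence matrix C (rows=places, cols=transitions):
        α    β    γ    δ    ε    ζ
   P0  -3    0    0    0    0    0
   P1   0   -3    0   -2    0    3
   P2   1    0    0    0    0    0
   P3   0    2    0    0   -3   -2
   P4   0    0   -3   -1    3    0
   P5   0   -1    0    0    0    1
   P6   0    0    1    1    2    0

Candidate y = [1, 0, 3, 0, 0, 0, 0]; check y·C column-wise:
  col α: 1·-3 + 3·1 = 0
  col β: 1·0 + 0·-3 + 3·0 + 0·2 + 0·-1 = 0
  col γ: 1·0 + 3·0 + 0·-3 + 0·1 = 0
  col δ: 1·0 + 0·-2 + 3·0 + 0·-1 + 0·1 = 0
  col ε: 1·0 + 3·0 + 0·-3 + 0·3 + 0·2 = 0
  col ζ: 1·0 + 0·3 + 3·0 + 0·-2 + 0·1 = 0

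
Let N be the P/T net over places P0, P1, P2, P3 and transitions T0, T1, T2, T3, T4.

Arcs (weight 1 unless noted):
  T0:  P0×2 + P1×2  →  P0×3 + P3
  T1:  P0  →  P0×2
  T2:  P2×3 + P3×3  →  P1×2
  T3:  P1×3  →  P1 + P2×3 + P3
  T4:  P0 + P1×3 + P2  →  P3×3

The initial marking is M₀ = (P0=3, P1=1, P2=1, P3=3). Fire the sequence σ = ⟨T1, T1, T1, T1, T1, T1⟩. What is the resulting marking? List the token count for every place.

step 1: fire T1:  (P0=3, P1=1, P2=1, P3=3) → (P0=4, P1=1, P2=1, P3=3)
step 2: fire T1:  (P0=4, P1=1, P2=1, P3=3) → (P0=5, P1=1, P2=1, P3=3)
step 3: fire T1:  (P0=5, P1=1, P2=1, P3=3) → (P0=6, P1=1, P2=1, P3=3)
step 4: fire T1:  (P0=6, P1=1, P2=1, P3=3) → (P0=7, P1=1, P2=1, P3=3)
step 5: fire T1:  (P0=7, P1=1, P2=1, P3=3) → (P0=8, P1=1, P2=1, P3=3)
step 6: fire T1:  (P0=8, P1=1, P2=1, P3=3) → (P0=9, P1=1, P2=1, P3=3)

(P0=9, P1=1, P2=1, P3=3)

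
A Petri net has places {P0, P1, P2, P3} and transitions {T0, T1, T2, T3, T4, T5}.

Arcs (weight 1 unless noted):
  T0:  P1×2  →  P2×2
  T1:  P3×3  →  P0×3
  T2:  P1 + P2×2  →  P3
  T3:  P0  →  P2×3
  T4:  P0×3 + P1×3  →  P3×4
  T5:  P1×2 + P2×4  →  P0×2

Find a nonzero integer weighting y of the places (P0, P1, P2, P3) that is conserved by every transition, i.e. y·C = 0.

Incidence matrix C (rows=places, cols=transitions):
       T0   T1   T2   T3   T4   T5
   P0   0    3    0   -1   -3    2
   P1  -2    0   -1    0   -3   -2
   P2   2    0   -2    3    0   -4
   P3   0   -3    1    0    4    0

Candidate y = [3, 1, 1, 3]; check y·C column-wise:
  col T0: 3·0 + 1·-2 + 1·2 + 3·0 = 0
  col T1: 3·3 + 1·0 + 1·0 + 3·-3 = 0
  col T2: 3·0 + 1·-1 + 1·-2 + 3·1 = 0
  col T3: 3·-1 + 1·0 + 1·3 + 3·0 = 0
  col T4: 3·-3 + 1·-3 + 1·0 + 3·4 = 0
  col T5: 3·2 + 1·-2 + 1·-4 + 3·0 = 0

y = (P0:3, P1:1, P2:1, P3:3)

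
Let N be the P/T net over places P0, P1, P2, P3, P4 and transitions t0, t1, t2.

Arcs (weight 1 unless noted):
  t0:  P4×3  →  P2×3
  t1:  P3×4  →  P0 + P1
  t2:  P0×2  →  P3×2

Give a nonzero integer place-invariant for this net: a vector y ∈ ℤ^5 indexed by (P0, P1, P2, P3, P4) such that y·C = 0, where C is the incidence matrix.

y = (P0:1, P1:3, P2:0, P3:1, P4:0)

Incidence matrix C (rows=places, cols=transitions):
       t0   t1   t2
   P0   0    1   -2
   P1   0    1    0
   P2   3    0    0
   P3   0   -4    2
   P4  -3    0    0

Candidate y = [1, 3, 0, 1, 0]; check y·C column-wise:
  col t0: 1·0 + 3·0 + 0·3 + 1·0 + 0·-3 = 0
  col t1: 1·1 + 3·1 + 1·-4 = 0
  col t2: 1·-2 + 3·0 + 1·2 = 0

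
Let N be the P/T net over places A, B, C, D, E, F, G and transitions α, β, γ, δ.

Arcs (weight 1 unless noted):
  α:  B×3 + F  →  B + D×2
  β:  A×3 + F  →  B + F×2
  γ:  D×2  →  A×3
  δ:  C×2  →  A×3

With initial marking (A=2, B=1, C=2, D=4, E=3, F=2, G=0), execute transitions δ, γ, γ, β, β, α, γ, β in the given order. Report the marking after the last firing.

(A=5, B=2, C=0, D=0, E=3, F=4, G=0)

step 1: fire δ:  (A=2, B=1, C=2, D=4, E=3, F=2, G=0) → (A=5, B=1, C=0, D=4, E=3, F=2, G=0)
step 2: fire γ:  (A=5, B=1, C=0, D=4, E=3, F=2, G=0) → (A=8, B=1, C=0, D=2, E=3, F=2, G=0)
step 3: fire γ:  (A=8, B=1, C=0, D=2, E=3, F=2, G=0) → (A=11, B=1, C=0, D=0, E=3, F=2, G=0)
step 4: fire β:  (A=11, B=1, C=0, D=0, E=3, F=2, G=0) → (A=8, B=2, C=0, D=0, E=3, F=3, G=0)
step 5: fire β:  (A=8, B=2, C=0, D=0, E=3, F=3, G=0) → (A=5, B=3, C=0, D=0, E=3, F=4, G=0)
step 6: fire α:  (A=5, B=3, C=0, D=0, E=3, F=4, G=0) → (A=5, B=1, C=0, D=2, E=3, F=3, G=0)
step 7: fire γ:  (A=5, B=1, C=0, D=2, E=3, F=3, G=0) → (A=8, B=1, C=0, D=0, E=3, F=3, G=0)
step 8: fire β:  (A=8, B=1, C=0, D=0, E=3, F=3, G=0) → (A=5, B=2, C=0, D=0, E=3, F=4, G=0)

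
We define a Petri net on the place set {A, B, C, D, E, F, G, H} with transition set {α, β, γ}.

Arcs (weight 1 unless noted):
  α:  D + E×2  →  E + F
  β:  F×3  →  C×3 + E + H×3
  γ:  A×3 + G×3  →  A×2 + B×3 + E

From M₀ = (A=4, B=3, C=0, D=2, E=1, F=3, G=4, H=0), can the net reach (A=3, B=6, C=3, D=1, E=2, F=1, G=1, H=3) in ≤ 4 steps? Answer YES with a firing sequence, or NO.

step 1: fire β:  (A=4, B=3, C=0, D=2, E=1, F=3, G=4, H=0) → (A=4, B=3, C=3, D=2, E=2, F=0, G=4, H=3)
step 2: fire α:  (A=4, B=3, C=3, D=2, E=2, F=0, G=4, H=3) → (A=4, B=3, C=3, D=1, E=1, F=1, G=4, H=3)
step 3: fire γ:  (A=4, B=3, C=3, D=1, E=1, F=1, G=4, H=3) → (A=3, B=6, C=3, D=1, E=2, F=1, G=1, H=3)

YES — reachable via ⟨β, α, γ⟩ (3 firings)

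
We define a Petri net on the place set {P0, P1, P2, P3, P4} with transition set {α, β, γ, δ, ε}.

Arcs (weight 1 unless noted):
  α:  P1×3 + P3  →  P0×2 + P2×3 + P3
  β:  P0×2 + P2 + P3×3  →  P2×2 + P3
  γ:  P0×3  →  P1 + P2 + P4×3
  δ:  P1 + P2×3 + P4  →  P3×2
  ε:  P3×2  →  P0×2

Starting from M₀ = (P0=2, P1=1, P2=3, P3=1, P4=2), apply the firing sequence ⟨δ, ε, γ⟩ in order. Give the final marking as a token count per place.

(P0=1, P1=1, P2=1, P3=1, P4=4)

step 1: fire δ:  (P0=2, P1=1, P2=3, P3=1, P4=2) → (P0=2, P1=0, P2=0, P3=3, P4=1)
step 2: fire ε:  (P0=2, P1=0, P2=0, P3=3, P4=1) → (P0=4, P1=0, P2=0, P3=1, P4=1)
step 3: fire γ:  (P0=4, P1=0, P2=0, P3=1, P4=1) → (P0=1, P1=1, P2=1, P3=1, P4=4)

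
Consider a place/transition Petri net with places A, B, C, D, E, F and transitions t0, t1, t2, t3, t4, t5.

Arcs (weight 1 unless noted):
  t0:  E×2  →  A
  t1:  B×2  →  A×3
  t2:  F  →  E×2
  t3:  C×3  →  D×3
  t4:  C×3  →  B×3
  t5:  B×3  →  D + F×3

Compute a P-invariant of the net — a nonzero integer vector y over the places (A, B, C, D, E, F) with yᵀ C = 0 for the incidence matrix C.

y = (A:2, B:3, C:3, D:3, E:1, F:2)

Incidence matrix C (rows=places, cols=transitions):
       t0   t1   t2   t3   t4   t5
    A   1    3    0    0    0    0
    B   0   -2    0    0    3   -3
    C   0    0    0   -3   -3    0
    D   0    0    0    3    0    1
    E  -2    0    2    0    0    0
    F   0    0   -1    0    0    3

Candidate y = [2, 3, 3, 3, 1, 2]; check y·C column-wise:
  col t0: 2·1 + 3·0 + 3·0 + 3·0 + 1·-2 + 2·0 = 0
  col t1: 2·3 + 3·-2 + 3·0 + 3·0 + 1·0 + 2·0 = 0
  col t2: 2·0 + 3·0 + 3·0 + 3·0 + 1·2 + 2·-1 = 0
  col t3: 2·0 + 3·0 + 3·-3 + 3·3 + 1·0 + 2·0 = 0
  col t4: 2·0 + 3·3 + 3·-3 + 3·0 + 1·0 + 2·0 = 0
  col t5: 2·0 + 3·-3 + 3·0 + 3·1 + 1·0 + 2·3 = 0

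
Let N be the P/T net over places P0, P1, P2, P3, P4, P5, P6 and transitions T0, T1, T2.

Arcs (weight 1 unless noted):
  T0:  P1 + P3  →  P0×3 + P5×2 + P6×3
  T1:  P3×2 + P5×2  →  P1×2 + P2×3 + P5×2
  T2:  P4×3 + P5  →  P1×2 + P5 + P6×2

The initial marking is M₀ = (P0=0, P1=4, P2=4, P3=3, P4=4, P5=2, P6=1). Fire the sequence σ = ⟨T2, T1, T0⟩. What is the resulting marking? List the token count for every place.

step 1: fire T2:  (P0=0, P1=4, P2=4, P3=3, P4=4, P5=2, P6=1) → (P0=0, P1=6, P2=4, P3=3, P4=1, P5=2, P6=3)
step 2: fire T1:  (P0=0, P1=6, P2=4, P3=3, P4=1, P5=2, P6=3) → (P0=0, P1=8, P2=7, P3=1, P4=1, P5=2, P6=3)
step 3: fire T0:  (P0=0, P1=8, P2=7, P3=1, P4=1, P5=2, P6=3) → (P0=3, P1=7, P2=7, P3=0, P4=1, P5=4, P6=6)

(P0=3, P1=7, P2=7, P3=0, P4=1, P5=4, P6=6)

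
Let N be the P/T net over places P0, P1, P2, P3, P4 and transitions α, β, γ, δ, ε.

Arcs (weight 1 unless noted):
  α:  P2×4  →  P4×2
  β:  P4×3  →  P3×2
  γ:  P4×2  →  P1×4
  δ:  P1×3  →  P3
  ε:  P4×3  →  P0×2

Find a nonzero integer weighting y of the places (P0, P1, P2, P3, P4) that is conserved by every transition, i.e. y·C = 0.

y = (P0:3, P1:1, P2:1, P3:3, P4:2)

Incidence matrix C (rows=places, cols=transitions):
        α    β    γ    δ    ε
   P0   0    0    0    0    2
   P1   0    0    4   -3    0
   P2  -4    0    0    0    0
   P3   0    2    0    1    0
   P4   2   -3   -2    0   -3

Candidate y = [3, 1, 1, 3, 2]; check y·C column-wise:
  col α: 3·0 + 1·0 + 1·-4 + 3·0 + 2·2 = 0
  col β: 3·0 + 1·0 + 1·0 + 3·2 + 2·-3 = 0
  col γ: 3·0 + 1·4 + 1·0 + 3·0 + 2·-2 = 0
  col δ: 3·0 + 1·-3 + 1·0 + 3·1 + 2·0 = 0
  col ε: 3·2 + 1·0 + 1·0 + 3·0 + 2·-3 = 0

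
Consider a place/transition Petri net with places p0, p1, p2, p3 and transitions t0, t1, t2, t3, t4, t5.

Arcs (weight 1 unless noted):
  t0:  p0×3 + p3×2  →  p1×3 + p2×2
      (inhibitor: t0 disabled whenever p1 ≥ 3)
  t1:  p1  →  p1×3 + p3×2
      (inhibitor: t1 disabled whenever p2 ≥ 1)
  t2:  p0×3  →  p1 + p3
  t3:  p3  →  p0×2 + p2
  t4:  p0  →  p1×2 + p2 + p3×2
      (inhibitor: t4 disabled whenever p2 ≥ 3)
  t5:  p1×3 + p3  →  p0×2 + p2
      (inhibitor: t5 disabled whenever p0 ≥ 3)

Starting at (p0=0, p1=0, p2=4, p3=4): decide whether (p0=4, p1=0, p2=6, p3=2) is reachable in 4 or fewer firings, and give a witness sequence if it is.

YES — reachable via ⟨t3, t3⟩ (2 firings)

step 1: fire t3:  (p0=0, p1=0, p2=4, p3=4) → (p0=2, p1=0, p2=5, p3=3)
step 2: fire t3:  (p0=2, p1=0, p2=5, p3=3) → (p0=4, p1=0, p2=6, p3=2)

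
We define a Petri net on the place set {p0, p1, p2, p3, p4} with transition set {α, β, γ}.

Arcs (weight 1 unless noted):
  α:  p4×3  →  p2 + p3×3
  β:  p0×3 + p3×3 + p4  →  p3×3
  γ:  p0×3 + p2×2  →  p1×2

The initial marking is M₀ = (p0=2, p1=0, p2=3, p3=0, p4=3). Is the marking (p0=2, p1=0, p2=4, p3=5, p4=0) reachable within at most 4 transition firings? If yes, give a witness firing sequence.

depth 0: 1 marking
depth 1: 2 markings reached so far
depth 2: 2 markings reached so far
(frontier empty at depth 2; search complete)
target is not among the 2 markings reachable within 4 steps

NO — not reachable within 4 firings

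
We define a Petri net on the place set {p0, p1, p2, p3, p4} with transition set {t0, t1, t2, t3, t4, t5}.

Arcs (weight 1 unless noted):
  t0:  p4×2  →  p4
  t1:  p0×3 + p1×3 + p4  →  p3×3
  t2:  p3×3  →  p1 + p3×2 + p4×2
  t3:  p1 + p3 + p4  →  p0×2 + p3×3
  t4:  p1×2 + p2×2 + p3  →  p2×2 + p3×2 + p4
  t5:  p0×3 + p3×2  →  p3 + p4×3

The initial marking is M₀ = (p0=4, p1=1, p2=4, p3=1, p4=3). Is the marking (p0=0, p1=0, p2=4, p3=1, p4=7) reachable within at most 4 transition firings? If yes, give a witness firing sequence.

step 1: fire t0:  (p0=4, p1=1, p2=4, p3=1, p4=3) → (p0=4, p1=1, p2=4, p3=1, p4=2)
step 2: fire t3:  (p0=4, p1=1, p2=4, p3=1, p4=2) → (p0=6, p1=0, p2=4, p3=3, p4=1)
step 3: fire t5:  (p0=6, p1=0, p2=4, p3=3, p4=1) → (p0=3, p1=0, p2=4, p3=2, p4=4)
step 4: fire t5:  (p0=3, p1=0, p2=4, p3=2, p4=4) → (p0=0, p1=0, p2=4, p3=1, p4=7)

YES — reachable via ⟨t0, t3, t5, t5⟩ (4 firings)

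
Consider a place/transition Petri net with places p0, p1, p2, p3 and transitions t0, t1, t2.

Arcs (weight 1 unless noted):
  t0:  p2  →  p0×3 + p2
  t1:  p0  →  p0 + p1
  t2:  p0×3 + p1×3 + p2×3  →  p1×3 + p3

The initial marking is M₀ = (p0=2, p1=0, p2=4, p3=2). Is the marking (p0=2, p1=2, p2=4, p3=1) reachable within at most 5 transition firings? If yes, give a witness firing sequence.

depth 0: 1 marking
depth 1: 3 markings reached so far
depth 2: 6 markings reached so far
depth 3: 10 markings reached so far
depth 4: 15 markings reached so far
depth 5: 22 markings reached so far
target is not among the 22 markings reachable within 5 steps

NO — not reachable within 5 firings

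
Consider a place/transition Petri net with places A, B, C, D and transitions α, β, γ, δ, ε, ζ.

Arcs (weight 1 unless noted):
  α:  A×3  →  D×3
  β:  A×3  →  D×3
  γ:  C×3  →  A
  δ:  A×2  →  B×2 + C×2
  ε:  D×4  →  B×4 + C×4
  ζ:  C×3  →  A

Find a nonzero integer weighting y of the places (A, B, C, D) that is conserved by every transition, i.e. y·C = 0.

y = (A:3, B:2, C:1, D:3)

Incidence matrix C (rows=places, cols=transitions):
        α    β    γ    δ    ε    ζ
    A  -3   -3    1   -2    0    1
    B   0    0    0    2    4    0
    C   0    0   -3    2    4   -3
    D   3    3    0    0   -4    0

Candidate y = [3, 2, 1, 3]; check y·C column-wise:
  col α: 3·-3 + 2·0 + 1·0 + 3·3 = 0
  col β: 3·-3 + 2·0 + 1·0 + 3·3 = 0
  col γ: 3·1 + 2·0 + 1·-3 + 3·0 = 0
  col δ: 3·-2 + 2·2 + 1·2 + 3·0 = 0
  col ε: 3·0 + 2·4 + 1·4 + 3·-4 = 0
  col ζ: 3·1 + 2·0 + 1·-3 + 3·0 = 0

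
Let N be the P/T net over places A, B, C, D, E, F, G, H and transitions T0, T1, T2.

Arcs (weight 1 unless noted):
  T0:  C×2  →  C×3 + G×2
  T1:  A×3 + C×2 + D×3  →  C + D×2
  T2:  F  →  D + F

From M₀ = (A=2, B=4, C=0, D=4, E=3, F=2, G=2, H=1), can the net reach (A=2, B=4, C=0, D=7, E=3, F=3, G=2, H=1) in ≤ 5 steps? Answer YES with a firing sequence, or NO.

NO — not reachable within 5 firings

depth 0: 1 marking
depth 1: 2 markings reached so far
depth 2: 3 markings reached so far
depth 3: 4 markings reached so far
depth 4: 5 markings reached so far
depth 5: 6 markings reached so far
target is not among the 6 markings reachable within 5 steps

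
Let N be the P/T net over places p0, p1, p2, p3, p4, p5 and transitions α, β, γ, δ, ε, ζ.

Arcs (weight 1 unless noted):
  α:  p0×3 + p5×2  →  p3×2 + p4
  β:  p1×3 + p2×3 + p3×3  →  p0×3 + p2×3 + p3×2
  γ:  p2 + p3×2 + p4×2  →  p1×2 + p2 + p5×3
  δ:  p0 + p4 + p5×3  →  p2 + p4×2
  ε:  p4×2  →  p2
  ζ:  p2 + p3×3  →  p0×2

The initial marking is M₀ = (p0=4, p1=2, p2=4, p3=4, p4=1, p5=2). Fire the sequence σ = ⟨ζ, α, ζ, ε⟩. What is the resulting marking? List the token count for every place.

step 1: fire ζ:  (p0=4, p1=2, p2=4, p3=4, p4=1, p5=2) → (p0=6, p1=2, p2=3, p3=1, p4=1, p5=2)
step 2: fire α:  (p0=6, p1=2, p2=3, p3=1, p4=1, p5=2) → (p0=3, p1=2, p2=3, p3=3, p4=2, p5=0)
step 3: fire ζ:  (p0=3, p1=2, p2=3, p3=3, p4=2, p5=0) → (p0=5, p1=2, p2=2, p3=0, p4=2, p5=0)
step 4: fire ε:  (p0=5, p1=2, p2=2, p3=0, p4=2, p5=0) → (p0=5, p1=2, p2=3, p3=0, p4=0, p5=0)

(p0=5, p1=2, p2=3, p3=0, p4=0, p5=0)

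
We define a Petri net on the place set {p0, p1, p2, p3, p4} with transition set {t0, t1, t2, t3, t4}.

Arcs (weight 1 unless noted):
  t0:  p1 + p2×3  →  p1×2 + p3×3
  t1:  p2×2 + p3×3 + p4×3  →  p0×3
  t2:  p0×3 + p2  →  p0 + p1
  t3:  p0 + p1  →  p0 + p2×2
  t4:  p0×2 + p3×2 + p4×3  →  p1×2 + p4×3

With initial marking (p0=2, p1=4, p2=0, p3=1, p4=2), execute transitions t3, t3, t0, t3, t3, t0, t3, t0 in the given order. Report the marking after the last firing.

(p0=2, p1=2, p2=1, p3=10, p4=2)

step 1: fire t3:  (p0=2, p1=4, p2=0, p3=1, p4=2) → (p0=2, p1=3, p2=2, p3=1, p4=2)
step 2: fire t3:  (p0=2, p1=3, p2=2, p3=1, p4=2) → (p0=2, p1=2, p2=4, p3=1, p4=2)
step 3: fire t0:  (p0=2, p1=2, p2=4, p3=1, p4=2) → (p0=2, p1=3, p2=1, p3=4, p4=2)
step 4: fire t3:  (p0=2, p1=3, p2=1, p3=4, p4=2) → (p0=2, p1=2, p2=3, p3=4, p4=2)
step 5: fire t3:  (p0=2, p1=2, p2=3, p3=4, p4=2) → (p0=2, p1=1, p2=5, p3=4, p4=2)
step 6: fire t0:  (p0=2, p1=1, p2=5, p3=4, p4=2) → (p0=2, p1=2, p2=2, p3=7, p4=2)
step 7: fire t3:  (p0=2, p1=2, p2=2, p3=7, p4=2) → (p0=2, p1=1, p2=4, p3=7, p4=2)
step 8: fire t0:  (p0=2, p1=1, p2=4, p3=7, p4=2) → (p0=2, p1=2, p2=1, p3=10, p4=2)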